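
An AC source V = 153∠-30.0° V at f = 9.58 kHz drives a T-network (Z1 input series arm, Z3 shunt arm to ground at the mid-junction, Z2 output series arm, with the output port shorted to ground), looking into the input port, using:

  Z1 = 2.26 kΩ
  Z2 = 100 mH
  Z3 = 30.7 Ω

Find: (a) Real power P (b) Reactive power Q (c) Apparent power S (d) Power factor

Step 1 — Angular frequency: ω = 2π·f = 2π·9580 = 6.019e+04 rad/s.
Step 2 — Component impedances:
  Z1: Z = R = 2260 Ω
  Z2: Z = jωL = j·6.019e+04·0.1 = 0 + j6019 Ω
  Z3: Z = R = 30.7 Ω
Step 3 — With the output port shorted to ground, the output series arm Z2 runs from the junction to ground; the shunt arm Z3 also runs from the junction to ground. They appear in parallel: Z3 || Z2 = 30.7 + j0.1566 Ω.
Step 4 — Series with input arm Z1: Z_in = Z1 + (Z3 || Z2) = 2291 + j0.1566 Ω = 2291∠0.0° Ω.
Step 5 — Source phasor: V = 153∠-30.0° V = 132.5 - j76.5 V.
Step 6 — Current: I = V / Z = 0.05784 - j0.0334 A = 0.06679∠-30.0° A.
Step 7 — Complex power: S = V·I* = 10.22 + j0.0006985 VA.
Step 8 — Real power: P = Re(S) = 10.22 W.
Step 9 — Reactive power: Q = Im(S) = 0.0006985 VAR.
Step 10 — Apparent power: |S| = 10.22 VA.
Step 11 — Power factor: PF = P/|S| = 1 (lagging).

(a) P = 10.22 W  (b) Q = 0.0006985 VAR  (c) S = 10.22 VA  (d) PF = 1 (lagging)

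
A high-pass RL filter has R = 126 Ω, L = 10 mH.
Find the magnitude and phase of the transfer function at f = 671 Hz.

Step 1 — Angular frequency: ω = 2π·671 = 4216 rad/s.
Step 2 — Transfer function: H(jω) = jωL/(R + jωL).
Step 3 — Numerator jωL = j·42.16; denominator R + jωL = 126 + j42.16.
Step 4 — H = 0.1007 + j0.3009.
Step 5 — Magnitude: |H| = 0.3173 (-10.0 dB); phase: φ = 71.5°.

|H| = 0.3173 (-10.0 dB), φ = 71.5°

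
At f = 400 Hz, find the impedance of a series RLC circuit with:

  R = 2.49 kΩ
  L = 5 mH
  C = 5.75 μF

Step 1 — Angular frequency: ω = 2π·f = 2π·400 = 2513 rad/s.
Step 2 — Component impedances:
  R: Z = R = 2490 Ω
  L: Z = jωL = j·2513·0.005 = 0 + j12.57 Ω
  C: Z = 1/(jωC) = -j/(ω·C) = 0 - j69.2 Ω
Step 3 — Series combination: Z_total = R + L + C = 2490 - j56.63 Ω = 2491∠-1.3° Ω.

Z = 2490 - j56.63 Ω = 2491∠-1.3° Ω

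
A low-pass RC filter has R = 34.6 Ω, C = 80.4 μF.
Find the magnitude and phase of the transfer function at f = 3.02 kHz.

Step 1 — Angular frequency: ω = 2π·3020 = 1.898e+04 rad/s.
Step 2 — Transfer function: H(jω) = 1/(1 + jωRC).
Step 3 — Denominator: 1 + jωRC = 1 + j·1.898e+04·34.6·8.04e-05 = 1 + j52.79.
Step 4 — H = 0.0003588 - j0.01894.
Step 5 — Magnitude: |H| = 0.01894 (-34.5 dB); phase: φ = -88.9°.

|H| = 0.01894 (-34.5 dB), φ = -88.9°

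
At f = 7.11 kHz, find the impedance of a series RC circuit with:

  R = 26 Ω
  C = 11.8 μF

Step 1 — Angular frequency: ω = 2π·f = 2π·7110 = 4.467e+04 rad/s.
Step 2 — Component impedances:
  R: Z = R = 26 Ω
  C: Z = 1/(jωC) = -j/(ω·C) = 0 - j1.897 Ω
Step 3 — Series combination: Z_total = R + C = 26 - j1.897 Ω = 26.07∠-4.2° Ω.

Z = 26 - j1.897 Ω = 26.07∠-4.2° Ω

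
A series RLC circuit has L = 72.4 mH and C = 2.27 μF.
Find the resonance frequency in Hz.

Step 1 — Resonance condition Im(Z)=0 gives ω₀ = 1/√(LC).
Step 2 — ω₀ = 1/√(0.0724·2.27e-06) = 2467 rad/s.
Step 3 — f₀ = ω₀/(2π) = 392.6 Hz.

f₀ = 392.6 Hz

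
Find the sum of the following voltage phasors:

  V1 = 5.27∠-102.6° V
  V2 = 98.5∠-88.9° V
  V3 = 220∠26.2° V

Step 1 — Convert each phasor to rectangular form:
  V1 = 5.27·(cos(-102.6°) + j·sin(-102.6°)) = -1.15 - j5.143 V
  V2 = 98.5·(cos(-88.9°) + j·sin(-88.9°)) = 1.891 - j98.48 V
  V3 = 220·(cos(26.2°) + j·sin(26.2°)) = 197.4 + j97.13 V
Step 2 — Sum components: V_total = 198.1 - j6.494 V.
Step 3 — Convert to polar: |V_total| = 198.2 V, ∠V_total = -1.9°.

V_total = 198.2∠-1.9° V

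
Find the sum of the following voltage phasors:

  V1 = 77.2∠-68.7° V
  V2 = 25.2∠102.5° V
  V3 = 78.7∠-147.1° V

Step 1 — Convert each phasor to rectangular form:
  V1 = 77.2·(cos(-68.7°) + j·sin(-68.7°)) = 28.04 - j71.93 V
  V2 = 25.2·(cos(102.5°) + j·sin(102.5°)) = -5.454 + j24.6 V
  V3 = 78.7·(cos(-147.1°) + j·sin(-147.1°)) = -66.08 - j42.75 V
Step 2 — Sum components: V_total = -43.49 - j90.07 V.
Step 3 — Convert to polar: |V_total| = 100 V, ∠V_total = -115.8°.

V_total = 100∠-115.8° V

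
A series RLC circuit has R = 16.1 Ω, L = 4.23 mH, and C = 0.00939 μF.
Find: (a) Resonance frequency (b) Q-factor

Step 1 — Resonance condition Im(Z)=0 gives ω₀ = 1/√(LC).
Step 2 — ω₀ = 1/√(0.00423·9.39e-09) = 1.587e+05 rad/s.
Step 3 — f₀ = ω₀/(2π) = 2.525e+04 Hz.
Step 4 — Series Q: Q = ω₀L/R = 1.587e+05·0.00423/16.1 = 41.69.

(a) f₀ = 2.525e+04 Hz  (b) Q = 41.69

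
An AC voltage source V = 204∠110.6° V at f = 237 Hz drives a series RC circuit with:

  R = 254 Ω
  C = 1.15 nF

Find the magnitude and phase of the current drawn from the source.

Step 1 — Angular frequency: ω = 2π·f = 2π·237 = 1489 rad/s.
Step 2 — Component impedances:
  R: Z = R = 254 Ω
  C: Z = 1/(jωC) = -j/(ω·C) = 0 - j5.839e+05 Ω
Step 3 — Series combination: Z_total = R + C = 254 - j5.839e+05 Ω = 5.839e+05∠-90.0° Ω.
Step 4 — Source phasor: V = 204∠110.6° V = -71.78 + j191 V.
Step 5 — Ohm's law: I = V / Z_total = (-71.78 + j191) / (254 - j5.839e+05) = -0.0003271 - j0.0001228 A.
Step 6 — Convert to polar: |I| = 0.0003493 A, ∠I = -159.4°.

I = 0.0003493∠-159.4° A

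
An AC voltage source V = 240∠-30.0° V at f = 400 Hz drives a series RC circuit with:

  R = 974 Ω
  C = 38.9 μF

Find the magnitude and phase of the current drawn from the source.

Step 1 — Angular frequency: ω = 2π·f = 2π·400 = 2513 rad/s.
Step 2 — Component impedances:
  R: Z = R = 974 Ω
  C: Z = 1/(jωC) = -j/(ω·C) = 0 - j10.23 Ω
Step 3 — Series combination: Z_total = R + C = 974 - j10.23 Ω = 974.1∠-0.6° Ω.
Step 4 — Source phasor: V = 240∠-30.0° V = 207.8 - j120 V.
Step 5 — Ohm's law: I = V / Z_total = (207.8 - j120) / (974 - j10.23) = 0.2147 - j0.1209 A.
Step 6 — Convert to polar: |I| = 0.2464 A, ∠I = -29.4°.

I = 0.2464∠-29.4° A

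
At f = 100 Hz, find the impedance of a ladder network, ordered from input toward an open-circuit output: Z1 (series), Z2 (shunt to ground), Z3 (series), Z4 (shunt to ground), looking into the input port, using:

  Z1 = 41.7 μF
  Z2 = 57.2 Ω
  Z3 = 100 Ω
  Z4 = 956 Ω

Step 1 — Angular frequency: ω = 2π·f = 2π·100 = 628.3 rad/s.
Step 2 — Component impedances:
  Z1: Z = 1/(jωC) = -j/(ω·C) = 0 - j38.17 Ω
  Z2: Z = R = 57.2 Ω
  Z3: Z = R = 100 Ω
  Z4: Z = R = 956 Ω
Step 3 — Ladder network (open output): work backward from the far end, alternating series and parallel combinations. Z_in = 54.26 - j38.17 Ω = 66.34∠-35.1° Ω.

Z = 54.26 - j38.17 Ω = 66.34∠-35.1° Ω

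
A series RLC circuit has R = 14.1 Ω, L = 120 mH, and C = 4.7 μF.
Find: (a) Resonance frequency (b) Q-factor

Step 1 — Resonance condition Im(Z)=0 gives ω₀ = 1/√(LC).
Step 2 — ω₀ = 1/√(0.12·4.7e-06) = 1332 rad/s.
Step 3 — f₀ = ω₀/(2π) = 211.9 Hz.
Step 4 — Series Q: Q = ω₀L/R = 1332·0.12/14.1 = 11.33.

(a) f₀ = 211.9 Hz  (b) Q = 11.33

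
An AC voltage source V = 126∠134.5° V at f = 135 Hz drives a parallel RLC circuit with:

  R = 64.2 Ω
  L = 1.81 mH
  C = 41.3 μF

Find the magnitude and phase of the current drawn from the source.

Step 1 — Angular frequency: ω = 2π·f = 2π·135 = 848.2 rad/s.
Step 2 — Component impedances:
  R: Z = R = 64.2 Ω
  L: Z = jωL = j·848.2·0.00181 = 0 + j1.535 Ω
  C: Z = 1/(jωC) = -j/(ω·C) = 0 - j28.55 Ω
Step 3 — Parallel combination: 1/Z_total = 1/R + 1/L + 1/C; Z_total = 0.04098 + j1.622 Ω = 1.622∠88.6° Ω.
Step 4 — Source phasor: V = 126∠134.5° V = -88.31 + j89.87 V.
Step 5 — Ohm's law: I = V / Z_total = (-88.31 + j89.87) / (0.04098 + j1.622) = 54.01 + j55.83 A.
Step 6 — Convert to polar: |I| = 77.68 A, ∠I = 45.9°.

I = 77.68∠45.9° A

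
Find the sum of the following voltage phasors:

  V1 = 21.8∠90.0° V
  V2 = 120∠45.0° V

Step 1 — Convert each phasor to rectangular form:
  V1 = 21.8·(cos(90.0°) + j·sin(90.0°)) = 0 + j21.8 V
  V2 = 120·(cos(45.0°) + j·sin(45.0°)) = 84.85 + j84.85 V
Step 2 — Sum components: V_total = 84.85 + j106.7 V.
Step 3 — Convert to polar: |V_total| = 136.3 V, ∠V_total = 51.5°.

V_total = 136.3∠51.5° V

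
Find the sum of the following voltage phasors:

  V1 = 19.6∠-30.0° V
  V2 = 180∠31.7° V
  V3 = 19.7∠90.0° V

Step 1 — Convert each phasor to rectangular form:
  V1 = 19.6·(cos(-30.0°) + j·sin(-30.0°)) = 16.97 - j9.8 V
  V2 = 180·(cos(31.7°) + j·sin(31.7°)) = 153.1 + j94.58 V
  V3 = 19.7·(cos(90.0°) + j·sin(90.0°)) = 0 + j19.7 V
Step 2 — Sum components: V_total = 170.1 + j104.5 V.
Step 3 — Convert to polar: |V_total| = 199.6 V, ∠V_total = 31.6°.

V_total = 199.6∠31.6° V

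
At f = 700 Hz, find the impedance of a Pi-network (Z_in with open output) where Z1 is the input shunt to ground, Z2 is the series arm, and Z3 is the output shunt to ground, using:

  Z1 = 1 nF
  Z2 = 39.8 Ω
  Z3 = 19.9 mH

Step 1 — Angular frequency: ω = 2π·f = 2π·700 = 4398 rad/s.
Step 2 — Component impedances:
  Z1: Z = 1/(jωC) = -j/(ω·C) = 0 - j2.274e+05 Ω
  Z2: Z = R = 39.8 Ω
  Z3: Z = jωL = j·4398·0.0199 = 0 + j87.52 Ω
Step 3 — With open output, the series arm Z2 and the output shunt Z3 appear in series to ground: Z2 + Z3 = 39.8 + j87.52 Ω.
Step 4 — Parallel with input shunt Z1: Z_in = Z1 || (Z2 + Z3) = 39.83 + j87.55 Ω = 96.19∠65.5° Ω.

Z = 39.83 + j87.55 Ω = 96.19∠65.5° Ω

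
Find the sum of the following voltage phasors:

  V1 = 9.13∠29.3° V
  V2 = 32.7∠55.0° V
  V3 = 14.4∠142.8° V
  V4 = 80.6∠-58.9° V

Step 1 — Convert each phasor to rectangular form:
  V1 = 9.13·(cos(29.3°) + j·sin(29.3°)) = 7.962 + j4.468 V
  V2 = 32.7·(cos(55.0°) + j·sin(55.0°)) = 18.76 + j26.79 V
  V3 = 14.4·(cos(142.8°) + j·sin(142.8°)) = -11.47 + j8.706 V
  V4 = 80.6·(cos(-58.9°) + j·sin(-58.9°)) = 41.63 - j69.02 V
Step 2 — Sum components: V_total = 56.88 - j29.05 V.
Step 3 — Convert to polar: |V_total| = 63.87 V, ∠V_total = -27.1°.

V_total = 63.87∠-27.1° V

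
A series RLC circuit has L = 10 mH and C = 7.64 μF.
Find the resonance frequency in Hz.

Step 1 — Resonance condition Im(Z)=0 gives ω₀ = 1/√(LC).
Step 2 — ω₀ = 1/√(0.01·7.64e-06) = 3618 rad/s.
Step 3 — f₀ = ω₀/(2π) = 575.8 Hz.

f₀ = 575.8 Hz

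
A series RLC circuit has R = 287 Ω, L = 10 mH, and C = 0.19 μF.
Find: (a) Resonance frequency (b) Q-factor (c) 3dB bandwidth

Step 1 — Resonance condition Im(Z)=0 gives ω₀ = 1/√(LC).
Step 2 — ω₀ = 1/√(0.01·1.9e-07) = 2.294e+04 rad/s.
Step 3 — f₀ = ω₀/(2π) = 3651 Hz.
Step 4 — Series Q: Q = ω₀L/R = 2.294e+04·0.01/287 = 0.7994.
Step 5 — 3dB bandwidth: Δω = ω₀/Q = 2.87e+04 rad/s; BW = Δω/(2π) = 4568 Hz.

(a) f₀ = 3651 Hz  (b) Q = 0.7994  (c) BW = 4568 Hz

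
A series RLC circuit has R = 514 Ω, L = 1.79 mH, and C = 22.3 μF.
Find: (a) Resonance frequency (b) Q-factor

Step 1 — Resonance condition Im(Z)=0 gives ω₀ = 1/√(LC).
Step 2 — ω₀ = 1/√(0.00179·2.23e-05) = 5005 rad/s.
Step 3 — f₀ = ω₀/(2π) = 796.6 Hz.
Step 4 — Series Q: Q = ω₀L/R = 5005·0.00179/514 = 0.01743.

(a) f₀ = 796.6 Hz  (b) Q = 0.01743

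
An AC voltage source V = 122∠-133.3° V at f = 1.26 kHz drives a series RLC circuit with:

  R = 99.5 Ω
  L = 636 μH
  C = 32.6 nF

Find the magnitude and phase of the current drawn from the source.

Step 1 — Angular frequency: ω = 2π·f = 2π·1260 = 7917 rad/s.
Step 2 — Component impedances:
  R: Z = R = 99.5 Ω
  L: Z = jωL = j·7917·0.000636 = 0 + j5.035 Ω
  C: Z = 1/(jωC) = -j/(ω·C) = 0 - j3875 Ω
Step 3 — Series combination: Z_total = R + L + C = 99.5 - j3870 Ω = 3871∠-88.5° Ω.
Step 4 — Source phasor: V = 122∠-133.3° V = -83.67 - j88.79 V.
Step 5 — Ohm's law: I = V / Z_total = (-83.67 - j88.79) / (99.5 - j3870) = 0.02237 - j0.0222 A.
Step 6 — Convert to polar: |I| = 0.03152 A, ∠I = -44.8°.

I = 0.03152∠-44.8° A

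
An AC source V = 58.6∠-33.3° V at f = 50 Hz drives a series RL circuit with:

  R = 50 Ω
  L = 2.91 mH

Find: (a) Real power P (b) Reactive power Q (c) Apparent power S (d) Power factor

Step 1 — Angular frequency: ω = 2π·f = 2π·50 = 314.2 rad/s.
Step 2 — Component impedances:
  R: Z = R = 50 Ω
  L: Z = jωL = j·314.2·0.00291 = 0 + j0.9142 Ω
Step 3 — Series combination: Z_total = R + L = 50 + j0.9142 Ω = 50.01∠1.0° Ω.
Step 4 — Source phasor: V = 58.6∠-33.3° V = 48.98 - j32.17 V.
Step 5 — Current: I = V / Z = 0.9675 - j0.6611 A = 1.172∠-34.3° A.
Step 6 — Complex power: S = V·I* = 68.66 + j1.255 VA.
Step 7 — Real power: P = Re(S) = 68.66 W.
Step 8 — Reactive power: Q = Im(S) = 1.255 VAR.
Step 9 — Apparent power: |S| = 68.67 VA.
Step 10 — Power factor: PF = P/|S| = 0.9998 (lagging).

(a) P = 68.66 W  (b) Q = 1.255 VAR  (c) S = 68.67 VA  (d) PF = 0.9998 (lagging)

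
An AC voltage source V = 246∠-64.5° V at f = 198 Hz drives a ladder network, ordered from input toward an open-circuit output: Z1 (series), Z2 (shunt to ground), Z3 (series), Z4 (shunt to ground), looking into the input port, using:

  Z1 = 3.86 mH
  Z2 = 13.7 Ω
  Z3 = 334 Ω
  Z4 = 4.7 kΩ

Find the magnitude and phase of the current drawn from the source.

Step 1 — Angular frequency: ω = 2π·f = 2π·198 = 1244 rad/s.
Step 2 — Component impedances:
  Z1: Z = jωL = j·1244·0.00386 = 0 + j4.802 Ω
  Z2: Z = R = 13.7 Ω
  Z3: Z = R = 334 Ω
  Z4: Z = R = 4700 Ω
Step 3 — Ladder network (open output): work backward from the far end, alternating series and parallel combinations. Z_in = 13.66 + j4.802 Ω = 14.48∠19.4° Ω.
Step 4 — Source phasor: V = 246∠-64.5° V = 105.9 - j222 V.
Step 5 — Ohm's law: I = V / Z_total = (105.9 - j222) / (13.66 + j4.802) = 1.815 - j16.89 A.
Step 6 — Convert to polar: |I| = 16.99 A, ∠I = -83.9°.

I = 16.99∠-83.9° A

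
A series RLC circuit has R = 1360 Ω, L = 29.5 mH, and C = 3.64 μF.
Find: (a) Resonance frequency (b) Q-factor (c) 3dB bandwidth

Step 1 — Resonance condition Im(Z)=0 gives ω₀ = 1/√(LC).
Step 2 — ω₀ = 1/√(0.0295·3.64e-06) = 3052 rad/s.
Step 3 — f₀ = ω₀/(2π) = 485.7 Hz.
Step 4 — Series Q: Q = ω₀L/R = 3052·0.0295/1360 = 0.06619.
Step 5 — 3dB bandwidth: Δω = ω₀/Q = 4.61e+04 rad/s; BW = Δω/(2π) = 7337 Hz.

(a) f₀ = 485.7 Hz  (b) Q = 0.06619  (c) BW = 7337 Hz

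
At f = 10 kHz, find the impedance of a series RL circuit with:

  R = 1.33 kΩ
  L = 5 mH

Step 1 — Angular frequency: ω = 2π·f = 2π·1e+04 = 6.283e+04 rad/s.
Step 2 — Component impedances:
  R: Z = R = 1330 Ω
  L: Z = jωL = j·6.283e+04·0.005 = 0 + j314.2 Ω
Step 3 — Series combination: Z_total = R + L = 1330 + j314.2 Ω = 1367∠13.3° Ω.

Z = 1330 + j314.2 Ω = 1367∠13.3° Ω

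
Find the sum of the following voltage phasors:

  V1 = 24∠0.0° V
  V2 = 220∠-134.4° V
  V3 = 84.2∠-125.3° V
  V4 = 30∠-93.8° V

Step 1 — Convert each phasor to rectangular form:
  V1 = 24·(cos(0.0°) + j·sin(0.0°)) = 24 V
  V2 = 220·(cos(-134.4°) + j·sin(-134.4°)) = -153.9 - j157.2 V
  V3 = 84.2·(cos(-125.3°) + j·sin(-125.3°)) = -48.66 - j68.72 V
  V4 = 30·(cos(-93.8°) + j·sin(-93.8°)) = -1.988 - j29.93 V
Step 2 — Sum components: V_total = -180.6 - j255.8 V.
Step 3 — Convert to polar: |V_total| = 313.1 V, ∠V_total = -125.2°.

V_total = 313.1∠-125.2° V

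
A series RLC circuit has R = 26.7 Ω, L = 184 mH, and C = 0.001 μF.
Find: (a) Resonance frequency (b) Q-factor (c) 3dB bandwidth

Step 1 — Resonance: ω₀ = 1/√(LC) = 1/√(0.184·1e-09) = 7.372e+04 rad/s.
Step 2 — f₀ = ω₀/(2π) = 1.173e+04 Hz.
Step 3 — Series Q: Q = ω₀L/R = 7.372e+04·0.184/26.7 = 508.
Step 4 — Bandwidth: Δω = ω₀/Q = 145.1 rad/s; BW = Δω/(2π) = 23.09 Hz.

(a) f₀ = 1.173e+04 Hz  (b) Q = 508  (c) BW = 23.09 Hz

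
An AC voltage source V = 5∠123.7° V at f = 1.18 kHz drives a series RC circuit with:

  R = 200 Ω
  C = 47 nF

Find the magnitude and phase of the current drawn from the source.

Step 1 — Angular frequency: ω = 2π·f = 2π·1180 = 7414 rad/s.
Step 2 — Component impedances:
  R: Z = R = 200 Ω
  C: Z = 1/(jωC) = -j/(ω·C) = 0 - j2870 Ω
Step 3 — Series combination: Z_total = R + C = 200 - j2870 Ω = 2877∠-86.0° Ω.
Step 4 — Source phasor: V = 5∠123.7° V = -2.774 + j4.16 V.
Step 5 — Ohm's law: I = V / Z_total = (-2.774 + j4.16) / (200 - j2870) = -0.00151 - j0.0008615 A.
Step 6 — Convert to polar: |I| = 0.001738 A, ∠I = -150.3°.

I = 0.001738∠-150.3° A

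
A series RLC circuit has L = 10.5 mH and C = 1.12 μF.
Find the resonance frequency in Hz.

Step 1 — Resonance condition Im(Z)=0 gives ω₀ = 1/√(LC).
Step 2 — ω₀ = 1/√(0.0105·1.12e-06) = 9221 rad/s.
Step 3 — f₀ = ω₀/(2π) = 1468 Hz.

f₀ = 1468 Hz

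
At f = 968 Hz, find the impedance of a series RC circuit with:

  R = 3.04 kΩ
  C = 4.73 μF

Step 1 — Angular frequency: ω = 2π·f = 2π·968 = 6082 rad/s.
Step 2 — Component impedances:
  R: Z = R = 3040 Ω
  C: Z = 1/(jωC) = -j/(ω·C) = 0 - j34.76 Ω
Step 3 — Series combination: Z_total = R + C = 3040 - j34.76 Ω = 3040∠-0.7° Ω.

Z = 3040 - j34.76 Ω = 3040∠-0.7° Ω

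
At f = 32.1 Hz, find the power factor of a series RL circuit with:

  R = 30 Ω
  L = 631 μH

Step 1 — Angular frequency: ω = 2π·f = 2π·32.1 = 201.7 rad/s.
Step 2 — Component impedances:
  R: Z = R = 30 Ω
  L: Z = jωL = j·201.7·0.000631 = 0 + j0.1273 Ω
Step 3 — Series combination: Z_total = R + L = 30 + j0.1273 Ω = 30∠0.2° Ω.
Step 4 — Power factor: PF = cos(φ) = Re(Z)/|Z| = 30/30 = 1.
Step 5 — Type: Im(Z) = 0.1273 ⇒ lagging (phase φ = 0.2°).

PF = 1 (lagging, φ = 0.2°)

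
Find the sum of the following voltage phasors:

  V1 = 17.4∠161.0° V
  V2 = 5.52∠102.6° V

Step 1 — Convert each phasor to rectangular form:
  V1 = 17.4·(cos(161.0°) + j·sin(161.0°)) = -16.45 + j5.665 V
  V2 = 5.52·(cos(102.6°) + j·sin(102.6°)) = -1.204 + j5.387 V
Step 2 — Sum components: V_total = -17.66 + j11.05 V.
Step 3 — Convert to polar: |V_total| = 20.83 V, ∠V_total = 148.0°.

V_total = 20.83∠148.0° V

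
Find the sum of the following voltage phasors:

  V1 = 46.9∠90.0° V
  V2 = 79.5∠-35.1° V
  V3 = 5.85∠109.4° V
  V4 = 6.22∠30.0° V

Step 1 — Convert each phasor to rectangular form:
  V1 = 46.9·(cos(90.0°) + j·sin(90.0°)) = 0 + j46.9 V
  V2 = 79.5·(cos(-35.1°) + j·sin(-35.1°)) = 65.04 - j45.71 V
  V3 = 5.85·(cos(109.4°) + j·sin(109.4°)) = -1.943 + j5.518 V
  V4 = 6.22·(cos(30.0°) + j·sin(30.0°)) = 5.387 + j3.11 V
Step 2 — Sum components: V_total = 68.49 + j9.815 V.
Step 3 — Convert to polar: |V_total| = 69.19 V, ∠V_total = 8.2°.

V_total = 69.19∠8.2° V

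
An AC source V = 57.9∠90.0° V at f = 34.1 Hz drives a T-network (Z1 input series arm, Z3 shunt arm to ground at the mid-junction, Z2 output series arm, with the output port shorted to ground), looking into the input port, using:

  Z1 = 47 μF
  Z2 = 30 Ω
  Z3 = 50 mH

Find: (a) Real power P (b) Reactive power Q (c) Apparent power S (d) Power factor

Step 1 — Angular frequency: ω = 2π·f = 2π·34.1 = 214.3 rad/s.
Step 2 — Component impedances:
  Z1: Z = 1/(jωC) = -j/(ω·C) = 0 - j99.3 Ω
  Z2: Z = R = 30 Ω
  Z3: Z = jωL = j·214.3·0.05 = 0 + j10.71 Ω
Step 3 — With the output port shorted to ground, the output series arm Z2 runs from the junction to ground; the shunt arm Z3 also runs from the junction to ground. They appear in parallel: Z3 || Z2 = 3.393 + j9.501 Ω.
Step 4 — Series with input arm Z1: Z_in = Z1 + (Z3 || Z2) = 3.393 - j89.8 Ω = 89.87∠-87.8° Ω.
Step 5 — Source phasor: V = 57.9∠90.0° V = 0 + j57.9 V.
Step 6 — Current: I = V / Z = -0.6438 + j0.02432 A = 0.6443∠177.8° A.
Step 7 — Complex power: S = V·I* = 1.408 - j37.28 VA.
Step 8 — Real power: P = Re(S) = 1.408 W.
Step 9 — Reactive power: Q = Im(S) = -37.28 VAR.
Step 10 — Apparent power: |S| = 37.3 VA.
Step 11 — Power factor: PF = P/|S| = 0.03775 (leading).

(a) P = 1.408 W  (b) Q = -37.28 VAR  (c) S = 37.3 VA  (d) PF = 0.03775 (leading)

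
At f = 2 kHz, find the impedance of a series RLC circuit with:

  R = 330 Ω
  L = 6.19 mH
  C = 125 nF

Step 1 — Angular frequency: ω = 2π·f = 2π·2000 = 1.257e+04 rad/s.
Step 2 — Component impedances:
  R: Z = R = 330 Ω
  L: Z = jωL = j·1.257e+04·0.00619 = 0 + j77.79 Ω
  C: Z = 1/(jωC) = -j/(ω·C) = 0 - j636.6 Ω
Step 3 — Series combination: Z_total = R + L + C = 330 - j558.8 Ω = 649∠-59.4° Ω.

Z = 330 - j558.8 Ω = 649∠-59.4° Ω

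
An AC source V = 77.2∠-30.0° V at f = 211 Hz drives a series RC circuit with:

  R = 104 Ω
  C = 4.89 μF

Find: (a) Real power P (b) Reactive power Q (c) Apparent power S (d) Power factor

Step 1 — Angular frequency: ω = 2π·f = 2π·211 = 1326 rad/s.
Step 2 — Component impedances:
  R: Z = R = 104 Ω
  C: Z = 1/(jωC) = -j/(ω·C) = 0 - j154.3 Ω
Step 3 — Series combination: Z_total = R + C = 104 - j154.3 Ω = 186∠-56.0° Ω.
Step 4 — Source phasor: V = 77.2∠-30.0° V = 66.86 - j38.6 V.
Step 5 — Current: I = V / Z = 0.3729 + j0.182 A = 0.415∠26.0° A.
Step 6 — Complex power: S = V·I* = 17.91 - j26.56 VA.
Step 7 — Real power: P = Re(S) = 17.91 W.
Step 8 — Reactive power: Q = Im(S) = -26.56 VAR.
Step 9 — Apparent power: |S| = 32.04 VA.
Step 10 — Power factor: PF = P/|S| = 0.559 (leading).

(a) P = 17.91 W  (b) Q = -26.56 VAR  (c) S = 32.04 VA  (d) PF = 0.559 (leading)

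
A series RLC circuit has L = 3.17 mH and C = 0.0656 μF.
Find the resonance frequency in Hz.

Step 1 — Resonance condition Im(Z)=0 gives ω₀ = 1/√(LC).
Step 2 — ω₀ = 1/√(0.00317·6.56e-08) = 6.935e+04 rad/s.
Step 3 — f₀ = ω₀/(2π) = 1.104e+04 Hz.

f₀ = 1.104e+04 Hz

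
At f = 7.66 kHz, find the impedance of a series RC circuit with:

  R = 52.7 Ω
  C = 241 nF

Step 1 — Angular frequency: ω = 2π·f = 2π·7660 = 4.813e+04 rad/s.
Step 2 — Component impedances:
  R: Z = R = 52.7 Ω
  C: Z = 1/(jωC) = -j/(ω·C) = 0 - j86.21 Ω
Step 3 — Series combination: Z_total = R + C = 52.7 - j86.21 Ω = 101∠-58.6° Ω.

Z = 52.7 - j86.21 Ω = 101∠-58.6° Ω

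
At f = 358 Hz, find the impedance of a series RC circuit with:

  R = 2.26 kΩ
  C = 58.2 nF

Step 1 — Angular frequency: ω = 2π·f = 2π·358 = 2249 rad/s.
Step 2 — Component impedances:
  R: Z = R = 2260 Ω
  C: Z = 1/(jωC) = -j/(ω·C) = 0 - j7639 Ω
Step 3 — Series combination: Z_total = R + C = 2260 - j7639 Ω = 7966∠-73.5° Ω.

Z = 2260 - j7639 Ω = 7966∠-73.5° Ω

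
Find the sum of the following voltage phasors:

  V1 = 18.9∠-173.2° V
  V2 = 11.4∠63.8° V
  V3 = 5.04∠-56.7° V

Step 1 — Convert each phasor to rectangular form:
  V1 = 18.9·(cos(-173.2°) + j·sin(-173.2°)) = -18.77 - j2.238 V
  V2 = 11.4·(cos(63.8°) + j·sin(63.8°)) = 5.033 + j10.23 V
  V3 = 5.04·(cos(-56.7°) + j·sin(-56.7°)) = 2.767 - j4.212 V
Step 2 — Sum components: V_total = -10.97 + j3.778 V.
Step 3 — Convert to polar: |V_total| = 11.6 V, ∠V_total = 161.0°.

V_total = 11.6∠161.0° V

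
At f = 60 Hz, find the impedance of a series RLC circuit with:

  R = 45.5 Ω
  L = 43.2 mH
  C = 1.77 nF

Step 1 — Angular frequency: ω = 2π·f = 2π·60 = 377 rad/s.
Step 2 — Component impedances:
  R: Z = R = 45.5 Ω
  L: Z = jωL = j·377·0.0432 = 0 + j16.29 Ω
  C: Z = 1/(jωC) = -j/(ω·C) = 0 - j1.499e+06 Ω
Step 3 — Series combination: Z_total = R + L + C = 45.5 - j1.499e+06 Ω = 1.499e+06∠-90.0° Ω.

Z = 45.5 - j1.499e+06 Ω = 1.499e+06∠-90.0° Ω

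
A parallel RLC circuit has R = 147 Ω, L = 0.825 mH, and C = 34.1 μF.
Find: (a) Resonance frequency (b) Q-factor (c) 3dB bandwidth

Step 1 — Resonance: ω₀ = 1/√(LC) = 1/√(0.000825·3.41e-05) = 5962 rad/s.
Step 2 — f₀ = ω₀/(2π) = 948.9 Hz.
Step 3 — Parallel Q: Q = R/(ω₀L) = 147/(5962·0.000825) = 29.89.
Step 4 — Bandwidth: Δω = ω₀/Q = 199.5 rad/s; BW = Δω/(2π) = 31.75 Hz.

(a) f₀ = 948.9 Hz  (b) Q = 29.89  (c) BW = 31.75 Hz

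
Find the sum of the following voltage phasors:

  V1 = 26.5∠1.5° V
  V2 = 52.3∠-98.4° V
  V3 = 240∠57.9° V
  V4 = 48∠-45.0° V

Step 1 — Convert each phasor to rectangular form:
  V1 = 26.5·(cos(1.5°) + j·sin(1.5°)) = 26.49 + j0.6937 V
  V2 = 52.3·(cos(-98.4°) + j·sin(-98.4°)) = -7.64 - j51.74 V
  V3 = 240·(cos(57.9°) + j·sin(57.9°)) = 127.5 + j203.3 V
  V4 = 48·(cos(-45.0°) + j·sin(-45.0°)) = 33.94 - j33.94 V
Step 2 — Sum components: V_total = 180.3 + j118.3 V.
Step 3 — Convert to polar: |V_total| = 215.7 V, ∠V_total = 33.3°.

V_total = 215.7∠33.3° V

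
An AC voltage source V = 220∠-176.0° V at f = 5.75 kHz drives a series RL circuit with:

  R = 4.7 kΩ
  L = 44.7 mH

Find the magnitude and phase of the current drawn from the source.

Step 1 — Angular frequency: ω = 2π·f = 2π·5750 = 3.613e+04 rad/s.
Step 2 — Component impedances:
  R: Z = R = 4700 Ω
  L: Z = jωL = j·3.613e+04·0.0447 = 0 + j1615 Ω
Step 3 — Series combination: Z_total = R + L = 4700 + j1615 Ω = 4970∠19.0° Ω.
Step 4 — Source phasor: V = 220∠-176.0° V = -219.5 - j15.35 V.
Step 5 — Ohm's law: I = V / Z_total = (-219.5 - j15.35) / (4700 + j1615) = -0.04277 + j0.01143 A.
Step 6 — Convert to polar: |I| = 0.04427 A, ∠I = 165.0°.

I = 0.04427∠165.0° A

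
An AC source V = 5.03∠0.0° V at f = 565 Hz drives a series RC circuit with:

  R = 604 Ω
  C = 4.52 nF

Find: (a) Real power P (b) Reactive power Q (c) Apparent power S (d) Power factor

Step 1 — Angular frequency: ω = 2π·f = 2π·565 = 3550 rad/s.
Step 2 — Component impedances:
  R: Z = R = 604 Ω
  C: Z = 1/(jωC) = -j/(ω·C) = 0 - j6.232e+04 Ω
Step 3 — Series combination: Z_total = R + C = 604 - j6.232e+04 Ω = 6.232e+04∠-89.4° Ω.
Step 4 — Source phasor: V = 5.03∠0.0° V = 5.03 V.
Step 5 — Current: I = V / Z = 7.822e-07 + j8.07e-05 A = 8.071e-05∠89.4° A.
Step 6 — Complex power: S = V·I* = 3.934e-06 - j0.0004059 VA.
Step 7 — Real power: P = Re(S) = 3.934e-06 W.
Step 8 — Reactive power: Q = Im(S) = -0.0004059 VAR.
Step 9 — Apparent power: |S| = 0.000406 VA.
Step 10 — Power factor: PF = P/|S| = 0.009691 (leading).

(a) P = 3.934e-06 W  (b) Q = -0.0004059 VAR  (c) S = 0.000406 VA  (d) PF = 0.009691 (leading)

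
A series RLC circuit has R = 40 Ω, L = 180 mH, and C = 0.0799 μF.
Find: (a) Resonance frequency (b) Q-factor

Step 1 — Resonance condition Im(Z)=0 gives ω₀ = 1/√(LC).
Step 2 — ω₀ = 1/√(0.18·7.99e-08) = 8339 rad/s.
Step 3 — f₀ = ω₀/(2π) = 1327 Hz.
Step 4 — Series Q: Q = ω₀L/R = 8339·0.18/40 = 37.52.

(a) f₀ = 1327 Hz  (b) Q = 37.52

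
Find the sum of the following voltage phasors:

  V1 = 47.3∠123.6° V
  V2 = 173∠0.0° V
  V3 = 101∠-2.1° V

Step 1 — Convert each phasor to rectangular form:
  V1 = 47.3·(cos(123.6°) + j·sin(123.6°)) = -26.18 + j39.4 V
  V2 = 173·(cos(0.0°) + j·sin(0.0°)) = 173 V
  V3 = 101·(cos(-2.1°) + j·sin(-2.1°)) = 100.9 - j3.701 V
Step 2 — Sum components: V_total = 247.8 + j35.7 V.
Step 3 — Convert to polar: |V_total| = 250.3 V, ∠V_total = 8.2°.

V_total = 250.3∠8.2° V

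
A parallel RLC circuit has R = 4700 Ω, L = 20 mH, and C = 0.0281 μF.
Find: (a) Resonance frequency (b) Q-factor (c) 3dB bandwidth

Step 1 — Resonance: ω₀ = 1/√(LC) = 1/√(0.02·2.81e-08) = 4.218e+04 rad/s.
Step 2 — f₀ = ω₀/(2π) = 6714 Hz.
Step 3 — Parallel Q: Q = R/(ω₀L) = 4700/(4.218e+04·0.02) = 5.571.
Step 4 — Bandwidth: Δω = ω₀/Q = 7572 rad/s; BW = Δω/(2π) = 1205 Hz.

(a) f₀ = 6714 Hz  (b) Q = 5.571  (c) BW = 1205 Hz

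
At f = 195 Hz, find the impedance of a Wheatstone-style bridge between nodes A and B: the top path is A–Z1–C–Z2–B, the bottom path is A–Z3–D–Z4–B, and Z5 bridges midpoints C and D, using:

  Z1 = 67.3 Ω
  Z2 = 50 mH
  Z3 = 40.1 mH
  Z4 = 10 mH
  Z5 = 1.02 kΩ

Step 1 — Angular frequency: ω = 2π·f = 2π·195 = 1225 rad/s.
Step 2 — Component impedances:
  Z1: Z = R = 67.3 Ω
  Z2: Z = jωL = j·1225·0.05 = 0 + j61.26 Ω
  Z3: Z = jωL = j·1225·0.0401 = 0 + j49.13 Ω
  Z4: Z = jωL = j·1225·0.01 = 0 + j12.25 Ω
  Z5: Z = R = 1020 Ω
Step 3 — Bridge requires nodal analysis (the Z5 bridge couples midpoints C and D, so the two paths cannot be reduced to a simple series/parallel combination). Setting node B to ground and injecting 1 A at node A, the 3-node admittance system at A, C, D solves to V_A = Z_AB = 12.99 + j38.25 Ω = 40.39∠71.2° Ω.

Z = 12.99 + j38.25 Ω = 40.39∠71.2° Ω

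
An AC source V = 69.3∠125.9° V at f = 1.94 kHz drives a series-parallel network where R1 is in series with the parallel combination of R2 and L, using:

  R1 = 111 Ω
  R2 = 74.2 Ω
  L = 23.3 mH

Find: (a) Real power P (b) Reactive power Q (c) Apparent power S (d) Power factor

Step 1 — Angular frequency: ω = 2π·f = 2π·1940 = 1.219e+04 rad/s.
Step 2 — Component impedances:
  R1: Z = R = 111 Ω
  R2: Z = R = 74.2 Ω
  L: Z = jωL = j·1.219e+04·0.0233 = 0 + j284 Ω
Step 3 — Parallel branch: R2 || L = 1/(1/R2 + 1/L) = 69.46 + j18.15 Ω.
Step 4 — Series with R1: Z_total = R1 + (R2 || L) = 180.5 + j18.15 Ω = 181.4∠5.7° Ω.
Step 5 — Source phasor: V = 69.3∠125.9° V = -40.64 + j56.14 V.
Step 6 — Current: I = V / Z = -0.192 + j0.3304 A = 0.3821∠120.2° A.
Step 7 — Complex power: S = V·I* = 26.35 + j2.649 VA.
Step 8 — Real power: P = Re(S) = 26.35 W.
Step 9 — Reactive power: Q = Im(S) = 2.649 VAR.
Step 10 — Apparent power: |S| = 26.48 VA.
Step 11 — Power factor: PF = P/|S| = 0.995 (lagging).

(a) P = 26.35 W  (b) Q = 2.649 VAR  (c) S = 26.48 VA  (d) PF = 0.995 (lagging)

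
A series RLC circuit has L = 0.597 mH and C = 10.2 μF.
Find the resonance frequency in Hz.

Step 1 — Resonance condition Im(Z)=0 gives ω₀ = 1/√(LC).
Step 2 — ω₀ = 1/√(0.000597·1.02e-05) = 1.281e+04 rad/s.
Step 3 — f₀ = ω₀/(2π) = 2040 Hz.

f₀ = 2040 Hz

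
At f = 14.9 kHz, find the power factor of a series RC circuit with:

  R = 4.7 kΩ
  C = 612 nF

Step 1 — Angular frequency: ω = 2π·f = 2π·1.49e+04 = 9.362e+04 rad/s.
Step 2 — Component impedances:
  R: Z = R = 4700 Ω
  C: Z = 1/(jωC) = -j/(ω·C) = 0 - j17.45 Ω
Step 3 — Series combination: Z_total = R + C = 4700 - j17.45 Ω = 4700∠-0.2° Ω.
Step 4 — Power factor: PF = cos(φ) = Re(Z)/|Z| = 4700/4700 = 1.
Step 5 — Type: Im(Z) = -17.45 ⇒ leading (phase φ = -0.2°).

PF = 1 (leading, φ = -0.2°)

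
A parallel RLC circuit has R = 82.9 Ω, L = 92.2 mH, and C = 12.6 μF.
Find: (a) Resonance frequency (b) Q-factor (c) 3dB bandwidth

Step 1 — Resonance: ω₀ = 1/√(LC) = 1/√(0.0922·1.26e-05) = 927.8 rad/s.
Step 2 — f₀ = ω₀/(2π) = 147.7 Hz.
Step 3 — Parallel Q: Q = R/(ω₀L) = 82.9/(927.8·0.0922) = 0.9691.
Step 4 — Bandwidth: Δω = ω₀/Q = 957.4 rad/s; BW = Δω/(2π) = 152.4 Hz.

(a) f₀ = 147.7 Hz  (b) Q = 0.9691  (c) BW = 152.4 Hz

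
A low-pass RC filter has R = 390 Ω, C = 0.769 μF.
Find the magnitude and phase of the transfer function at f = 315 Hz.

Step 1 — Angular frequency: ω = 2π·315 = 1979 rad/s.
Step 2 — Transfer function: H(jω) = 1/(1 + jωRC).
Step 3 — Denominator: 1 + jωRC = 1 + j·1979·390·7.69e-07 = 1 + j0.5936.
Step 4 — H = 0.7395 - j0.4389.
Step 5 — Magnitude: |H| = 0.8599 (-1.3 dB); phase: φ = -30.7°.

|H| = 0.8599 (-1.3 dB), φ = -30.7°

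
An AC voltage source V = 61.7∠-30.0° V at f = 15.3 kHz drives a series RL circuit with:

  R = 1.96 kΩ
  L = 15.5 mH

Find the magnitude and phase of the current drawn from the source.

Step 1 — Angular frequency: ω = 2π·f = 2π·1.53e+04 = 9.613e+04 rad/s.
Step 2 — Component impedances:
  R: Z = R = 1960 Ω
  L: Z = jωL = j·9.613e+04·0.0155 = 0 + j1490 Ω
Step 3 — Series combination: Z_total = R + L = 1960 + j1490 Ω = 2462∠37.2° Ω.
Step 4 — Source phasor: V = 61.7∠-30.0° V = 53.43 - j30.85 V.
Step 5 — Ohm's law: I = V / Z_total = (53.43 - j30.85) / (1960 + j1490) = 0.009694 - j0.02311 A.
Step 6 — Convert to polar: |I| = 0.02506 A, ∠I = -67.2°.

I = 0.02506∠-67.2° A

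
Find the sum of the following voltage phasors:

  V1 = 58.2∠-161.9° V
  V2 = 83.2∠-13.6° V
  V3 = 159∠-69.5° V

Step 1 — Convert each phasor to rectangular form:
  V1 = 58.2·(cos(-161.9°) + j·sin(-161.9°)) = -55.32 - j18.08 V
  V2 = 83.2·(cos(-13.6°) + j·sin(-13.6°)) = 80.87 - j19.56 V
  V3 = 159·(cos(-69.5°) + j·sin(-69.5°)) = 55.68 - j148.9 V
Step 2 — Sum components: V_total = 81.23 - j186.6 V.
Step 3 — Convert to polar: |V_total| = 203.5 V, ∠V_total = -66.5°.

V_total = 203.5∠-66.5° V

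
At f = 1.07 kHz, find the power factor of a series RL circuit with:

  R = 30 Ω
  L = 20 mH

Step 1 — Angular frequency: ω = 2π·f = 2π·1070 = 6723 rad/s.
Step 2 — Component impedances:
  R: Z = R = 30 Ω
  L: Z = jωL = j·6723·0.02 = 0 + j134.5 Ω
Step 3 — Series combination: Z_total = R + L = 30 + j134.5 Ω = 137.8∠77.4° Ω.
Step 4 — Power factor: PF = cos(φ) = Re(Z)/|Z| = 30/137.77 = 0.2178.
Step 5 — Type: Im(Z) = 134.5 ⇒ lagging (phase φ = 77.4°).

PF = 0.2178 (lagging, φ = 77.4°)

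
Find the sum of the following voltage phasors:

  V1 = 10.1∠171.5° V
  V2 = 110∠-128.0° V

Step 1 — Convert each phasor to rectangular form:
  V1 = 10.1·(cos(171.5°) + j·sin(171.5°)) = -9.989 + j1.493 V
  V2 = 110·(cos(-128.0°) + j·sin(-128.0°)) = -67.72 - j86.68 V
Step 2 — Sum components: V_total = -77.71 - j85.19 V.
Step 3 — Convert to polar: |V_total| = 115.3 V, ∠V_total = -132.4°.

V_total = 115.3∠-132.4° V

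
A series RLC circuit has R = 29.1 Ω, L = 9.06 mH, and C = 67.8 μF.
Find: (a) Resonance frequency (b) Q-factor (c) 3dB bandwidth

Step 1 — Resonance condition Im(Z)=0 gives ω₀ = 1/√(LC).
Step 2 — ω₀ = 1/√(0.00906·6.78e-05) = 1276 rad/s.
Step 3 — f₀ = ω₀/(2π) = 203.1 Hz.
Step 4 — Series Q: Q = ω₀L/R = 1276·0.00906/29.1 = 0.3972.
Step 5 — 3dB bandwidth: Δω = ω₀/Q = 3212 rad/s; BW = Δω/(2π) = 511.2 Hz.

(a) f₀ = 203.1 Hz  (b) Q = 0.3972  (c) BW = 511.2 Hz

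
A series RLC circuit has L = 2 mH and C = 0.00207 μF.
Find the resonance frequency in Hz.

Step 1 — Resonance condition Im(Z)=0 gives ω₀ = 1/√(LC).
Step 2 — ω₀ = 1/√(0.002·2.07e-09) = 4.915e+05 rad/s.
Step 3 — f₀ = ω₀/(2π) = 7.822e+04 Hz.

f₀ = 7.822e+04 Hz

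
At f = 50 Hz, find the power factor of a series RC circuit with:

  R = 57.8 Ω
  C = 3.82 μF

Step 1 — Angular frequency: ω = 2π·f = 2π·50 = 314.2 rad/s.
Step 2 — Component impedances:
  R: Z = R = 57.8 Ω
  C: Z = 1/(jωC) = -j/(ω·C) = 0 - j833.3 Ω
Step 3 — Series combination: Z_total = R + C = 57.8 - j833.3 Ω = 835.3∠-86.0° Ω.
Step 4 — Power factor: PF = cos(φ) = Re(Z)/|Z| = 57.8/835.3 = 0.0692.
Step 5 — Type: Im(Z) = -833.3 ⇒ leading (phase φ = -86.0°).

PF = 0.0692 (leading, φ = -86.0°)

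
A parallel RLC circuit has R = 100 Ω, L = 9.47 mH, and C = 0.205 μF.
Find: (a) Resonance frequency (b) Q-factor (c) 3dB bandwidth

Step 1 — Resonance: ω₀ = 1/√(LC) = 1/√(0.00947·2.05e-07) = 2.27e+04 rad/s.
Step 2 — f₀ = ω₀/(2π) = 3612 Hz.
Step 3 — Parallel Q: Q = R/(ω₀L) = 100/(2.27e+04·0.00947) = 0.4653.
Step 4 — Bandwidth: Δω = ω₀/Q = 4.878e+04 rad/s; BW = Δω/(2π) = 7764 Hz.

(a) f₀ = 3612 Hz  (b) Q = 0.4653  (c) BW = 7764 Hz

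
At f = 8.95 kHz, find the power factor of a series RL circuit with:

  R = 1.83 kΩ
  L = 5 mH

Step 1 — Angular frequency: ω = 2π·f = 2π·8950 = 5.623e+04 rad/s.
Step 2 — Component impedances:
  R: Z = R = 1830 Ω
  L: Z = jωL = j·5.623e+04·0.005 = 0 + j281.2 Ω
Step 3 — Series combination: Z_total = R + L = 1830 + j281.2 Ω = 1851∠8.7° Ω.
Step 4 — Power factor: PF = cos(φ) = Re(Z)/|Z| = 1830/1851.5 = 0.9884.
Step 5 — Type: Im(Z) = 281.2 ⇒ lagging (phase φ = 8.7°).

PF = 0.9884 (lagging, φ = 8.7°)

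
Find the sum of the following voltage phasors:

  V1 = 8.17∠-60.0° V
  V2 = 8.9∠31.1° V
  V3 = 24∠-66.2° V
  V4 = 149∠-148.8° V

Step 1 — Convert each phasor to rectangular form:
  V1 = 8.17·(cos(-60.0°) + j·sin(-60.0°)) = 4.085 - j7.075 V
  V2 = 8.9·(cos(31.1°) + j·sin(31.1°)) = 7.621 + j4.597 V
  V3 = 24·(cos(-66.2°) + j·sin(-66.2°)) = 9.685 - j21.96 V
  V4 = 149·(cos(-148.8°) + j·sin(-148.8°)) = -127.4 - j77.19 V
Step 2 — Sum components: V_total = -106.1 - j101.6 V.
Step 3 — Convert to polar: |V_total| = 146.9 V, ∠V_total = -136.2°.

V_total = 146.9∠-136.2° V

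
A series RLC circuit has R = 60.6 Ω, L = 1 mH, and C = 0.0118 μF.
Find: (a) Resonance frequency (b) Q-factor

Step 1 — Resonance condition Im(Z)=0 gives ω₀ = 1/√(LC).
Step 2 — ω₀ = 1/√(0.001·1.18e-08) = 2.911e+05 rad/s.
Step 3 — f₀ = ω₀/(2π) = 4.633e+04 Hz.
Step 4 — Series Q: Q = ω₀L/R = 2.911e+05·0.001/60.6 = 4.804.

(a) f₀ = 4.633e+04 Hz  (b) Q = 4.804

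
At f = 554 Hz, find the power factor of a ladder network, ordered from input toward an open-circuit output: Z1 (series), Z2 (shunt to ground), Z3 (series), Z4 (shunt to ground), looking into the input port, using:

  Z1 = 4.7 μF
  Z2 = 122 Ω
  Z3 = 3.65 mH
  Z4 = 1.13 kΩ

Step 1 — Angular frequency: ω = 2π·f = 2π·554 = 3481 rad/s.
Step 2 — Component impedances:
  Z1: Z = 1/(jωC) = -j/(ω·C) = 0 - j61.12 Ω
  Z2: Z = R = 122 Ω
  Z3: Z = jωL = j·3481·0.00365 = 0 + j12.71 Ω
  Z4: Z = R = 1130 Ω
Step 3 — Ladder network (open output): work backward from the far end, alternating series and parallel combinations. Z_in = 110.1 - j61 Ω = 125.9∠-29.0° Ω.
Step 4 — Power factor: PF = cos(φ) = Re(Z)/|Z| = 110.11/125.88 = 0.8747.
Step 5 — Type: Im(Z) = -61 ⇒ leading (phase φ = -29.0°).

PF = 0.8747 (leading, φ = -29.0°)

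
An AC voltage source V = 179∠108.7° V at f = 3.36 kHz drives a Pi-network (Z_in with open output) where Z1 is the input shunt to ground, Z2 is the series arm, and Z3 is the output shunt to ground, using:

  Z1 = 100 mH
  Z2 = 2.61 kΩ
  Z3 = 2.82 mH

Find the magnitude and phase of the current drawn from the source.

Step 1 — Angular frequency: ω = 2π·f = 2π·3360 = 2.111e+04 rad/s.
Step 2 — Component impedances:
  Z1: Z = jωL = j·2.111e+04·0.1 = 0 + j2111 Ω
  Z2: Z = R = 2610 Ω
  Z3: Z = jωL = j·2.111e+04·0.00282 = 0 + j59.53 Ω
Step 3 — With open output, the series arm Z2 and the output shunt Z3 appear in series to ground: Z2 + Z3 = 2610 + j59.53 Ω.
Step 4 — Parallel with input shunt Z1: Z_in = Z1 || (Z2 + Z3) = 1009 + j1272 Ω = 1624∠51.6° Ω.
Step 5 — Source phasor: V = 179∠108.7° V = -57.39 + j169.6 V.
Step 6 — Ohm's law: I = V / Z_total = (-57.39 + j169.6) / (1009 + j1272) = 0.05982 + j0.09261 A.
Step 7 — Convert to polar: |I| = 0.1103 A, ∠I = 57.1°.

I = 0.1103∠57.1° A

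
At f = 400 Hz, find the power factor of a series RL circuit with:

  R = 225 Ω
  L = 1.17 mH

Step 1 — Angular frequency: ω = 2π·f = 2π·400 = 2513 rad/s.
Step 2 — Component impedances:
  R: Z = R = 225 Ω
  L: Z = jωL = j·2513·0.00117 = 0 + j2.941 Ω
Step 3 — Series combination: Z_total = R + L = 225 + j2.941 Ω = 225∠0.7° Ω.
Step 4 — Power factor: PF = cos(φ) = Re(Z)/|Z| = 225/225.02 = 0.9999.
Step 5 — Type: Im(Z) = 2.941 ⇒ lagging (phase φ = 0.7°).

PF = 0.9999 (lagging, φ = 0.7°)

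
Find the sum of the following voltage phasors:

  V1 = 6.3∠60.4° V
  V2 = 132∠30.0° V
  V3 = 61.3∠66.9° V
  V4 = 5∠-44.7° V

Step 1 — Convert each phasor to rectangular form:
  V1 = 6.3·(cos(60.4°) + j·sin(60.4°)) = 3.112 + j5.478 V
  V2 = 132·(cos(30.0°) + j·sin(30.0°)) = 114.3 + j66 V
  V3 = 61.3·(cos(66.9°) + j·sin(66.9°)) = 24.05 + j56.39 V
  V4 = 5·(cos(-44.7°) + j·sin(-44.7°)) = 3.554 - j3.517 V
Step 2 — Sum components: V_total = 145 + j124.3 V.
Step 3 — Convert to polar: |V_total| = 191 V, ∠V_total = 40.6°.

V_total = 191∠40.6° V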